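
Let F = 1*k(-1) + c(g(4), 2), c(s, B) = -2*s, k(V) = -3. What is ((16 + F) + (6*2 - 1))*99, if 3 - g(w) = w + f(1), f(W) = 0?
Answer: 2574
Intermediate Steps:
g(w) = 3 - w (g(w) = 3 - (w + 0) = 3 - w)
F = -1 (F = 1*(-3) - 2*(3 - 1*4) = -3 - 2*(3 - 4) = -3 - 2*(-1) = -3 + 2 = -1)
((16 + F) + (6*2 - 1))*99 = ((16 - 1) + (6*2 - 1))*99 = (15 + (12 - 1))*99 = (15 + 11)*99 = 26*99 = 2574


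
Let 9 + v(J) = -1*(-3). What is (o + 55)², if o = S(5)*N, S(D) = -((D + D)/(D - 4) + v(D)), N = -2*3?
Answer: 6241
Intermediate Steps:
v(J) = -6 (v(J) = -9 - 1*(-3) = -9 + 3 = -6)
N = -6
S(D) = 6 - 2*D/(-4 + D) (S(D) = -((D + D)/(D - 4) - 6) = -((2*D)/(-4 + D) - 6) = -(2*D/(-4 + D) - 6) = -(-6 + 2*D/(-4 + D)) = 6 - 2*D/(-4 + D))
o = 24 (o = (4*(-6 + 5)/(-4 + 5))*(-6) = (4*(-1)/1)*(-6) = (4*1*(-1))*(-6) = -4*(-6) = 24)
(o + 55)² = (24 + 55)² = 79² = 6241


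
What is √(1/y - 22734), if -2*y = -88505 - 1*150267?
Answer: I*√324028088267678/119386 ≈ 150.78*I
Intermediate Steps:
y = 119386 (y = -(-88505 - 1*150267)/2 = -(-88505 - 150267)/2 = -½*(-238772) = 119386)
√(1/y - 22734) = √(1/119386 - 22734) = √(-2714121323/119386) = I*√324028088267678/119386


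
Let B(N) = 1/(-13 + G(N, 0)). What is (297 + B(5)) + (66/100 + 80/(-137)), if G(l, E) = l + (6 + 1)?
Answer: 2028121/6850 ≈ 296.08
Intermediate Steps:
G(l, E) = 7 + l (G(l, E) = l + 7 = 7 + l)
B(N) = 1/(-6 + N) (B(N) = 1/(-13 + (7 + N)) = 1/(-6 + N))
(297 + B(5)) + (66/100 + 80/(-137)) = (297 + 1/(-6 + 5)) + (66/100 + 80/(-137)) = (297 + 1/(-1)) + (66*(1/100) + 80*(-1/137)) = (297 - 1) + (33/50 - 80/137) = 296 + 521/6850 = 2028121/6850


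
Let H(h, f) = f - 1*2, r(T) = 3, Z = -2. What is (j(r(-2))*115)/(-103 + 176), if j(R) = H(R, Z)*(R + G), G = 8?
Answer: -5060/73 ≈ -69.315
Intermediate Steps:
H(h, f) = -2 + f (H(h, f) = f - 2 = -2 + f)
j(R) = -32 - 4*R (j(R) = (-2 - 2)*(R + 8) = -4*(8 + R) = -32 - 4*R)
(j(r(-2))*115)/(-103 + 176) = ((-32 - 4*3)*115)/(-103 + 176) = ((-32 - 12)*115)/73 = -44*115*(1/73) = -5060*1/73 = -5060/73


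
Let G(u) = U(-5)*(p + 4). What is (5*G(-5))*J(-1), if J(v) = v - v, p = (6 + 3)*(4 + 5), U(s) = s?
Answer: 0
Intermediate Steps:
p = 81 (p = 9*9 = 81)
J(v) = 0
G(u) = -425 (G(u) = -5*(81 + 4) = -5*85 = -425)
(5*G(-5))*J(-1) = (5*(-425))*0 = -2125*0 = 0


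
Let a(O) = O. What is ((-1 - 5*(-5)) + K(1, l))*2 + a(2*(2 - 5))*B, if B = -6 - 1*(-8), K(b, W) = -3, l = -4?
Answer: 30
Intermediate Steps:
B = 2 (B = -6 + 8 = 2)
((-1 - 5*(-5)) + K(1, l))*2 + a(2*(2 - 5))*B = ((-1 - 5*(-5)) - 3)*2 + (2*(2 - 5))*2 = ((-1 + 25) - 3)*2 + (2*(-3))*2 = (24 - 3)*2 - 6*2 = 21*2 - 12 = 42 - 12 = 30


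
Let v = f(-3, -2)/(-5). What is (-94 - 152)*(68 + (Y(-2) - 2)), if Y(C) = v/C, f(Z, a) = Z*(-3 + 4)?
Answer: -80811/5 ≈ -16162.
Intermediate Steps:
f(Z, a) = Z (f(Z, a) = Z*1 = Z)
v = 3/5 (v = -3/(-5) = -3*(-1/5) = 3/5 ≈ 0.60000)
Y(C) = 3/(5*C)
(-94 - 152)*(68 + (Y(-2) - 2)) = (-94 - 152)*(68 + ((3/5)/(-2) - 2)) = -246*(68 + ((3/5)*(-1/2) - 2)) = -246*(68 + (-3/10 - 2)) = -246*(68 - 23/10) = -246*657/10 = -80811/5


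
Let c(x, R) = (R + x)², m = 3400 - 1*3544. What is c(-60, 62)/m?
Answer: -1/36 ≈ -0.027778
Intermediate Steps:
m = -144 (m = 3400 - 3544 = -144)
c(-60, 62)/m = (62 - 60)²/(-144) = 2²*(-1/144) = 4*(-1/144) = -1/36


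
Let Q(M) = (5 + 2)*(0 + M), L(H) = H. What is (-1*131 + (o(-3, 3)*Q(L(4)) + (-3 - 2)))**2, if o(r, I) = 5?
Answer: 16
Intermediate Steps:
Q(M) = 7*M
(-1*131 + (o(-3, 3)*Q(L(4)) + (-3 - 2)))**2 = (-1*131 + (5*(7*4) + (-3 - 2)))**2 = (-131 + (5*28 - 5))**2 = (-131 + (140 - 5))**2 = (-131 + 135)**2 = 4**2 = 16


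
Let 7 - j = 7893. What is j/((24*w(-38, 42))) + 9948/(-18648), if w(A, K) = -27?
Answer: 976471/83916 ≈ 11.636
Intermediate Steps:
j = -7886 (j = 7 - 1*7893 = 7 - 7893 = -7886)
j/((24*w(-38, 42))) + 9948/(-18648) = -7886/(24*(-27)) + 9948/(-18648) = -7886/(-648) + 9948*(-1/18648) = -7886*(-1/648) - 829/1554 = 3943/324 - 829/1554 = 976471/83916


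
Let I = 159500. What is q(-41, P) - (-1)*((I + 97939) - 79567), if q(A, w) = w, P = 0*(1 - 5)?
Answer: 177872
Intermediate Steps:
P = 0 (P = 0*(-4) = 0)
q(-41, P) - (-1)*((I + 97939) - 79567) = 0 - (-1)*((159500 + 97939) - 79567) = 0 - (-1)*(257439 - 79567) = 0 - (-1)*177872 = 0 - 1*(-177872) = 0 + 177872 = 177872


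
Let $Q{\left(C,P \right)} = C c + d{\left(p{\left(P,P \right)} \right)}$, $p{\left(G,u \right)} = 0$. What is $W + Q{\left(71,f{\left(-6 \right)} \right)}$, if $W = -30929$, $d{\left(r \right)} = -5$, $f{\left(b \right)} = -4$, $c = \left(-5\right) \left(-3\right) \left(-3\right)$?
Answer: $-34129$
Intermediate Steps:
$c = -45$ ($c = 15 \left(-3\right) = -45$)
$Q{\left(C,P \right)} = -5 - 45 C$ ($Q{\left(C,P \right)} = C \left(-45\right) - 5 = - 45 C - 5 = -5 - 45 C$)
$W + Q{\left(71,f{\left(-6 \right)} \right)} = -30929 - 3200 = -34129$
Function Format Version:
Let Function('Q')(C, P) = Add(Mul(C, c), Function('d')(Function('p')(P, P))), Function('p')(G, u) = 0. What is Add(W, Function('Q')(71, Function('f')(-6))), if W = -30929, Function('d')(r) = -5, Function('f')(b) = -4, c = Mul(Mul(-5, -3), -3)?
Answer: -34129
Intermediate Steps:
c = -45 (c = Mul(15, -3) = -45)
Function('Q')(C, P) = Add(-5, Mul(-45, C)) (Function('Q')(C, P) = Add(Mul(C, -45), -5) = Add(Mul(-45, C), -5) = Add(-5, Mul(-45, C)))
Add(W, Function('Q')(71, Function('f')(-6))) = Add(-30929, Add(-5, Mul(-45, 71))) = Add(-30929, Add(-5, -3195)) = Add(-30929, -3200) = -34129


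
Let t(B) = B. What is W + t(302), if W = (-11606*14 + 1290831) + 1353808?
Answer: 2482457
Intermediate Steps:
W = 2482155 (W = (-162484 + 1290831) + 1353808 = 1128347 + 1353808 = 2482155)
W + t(302) = 2482155 + 302 = 2482457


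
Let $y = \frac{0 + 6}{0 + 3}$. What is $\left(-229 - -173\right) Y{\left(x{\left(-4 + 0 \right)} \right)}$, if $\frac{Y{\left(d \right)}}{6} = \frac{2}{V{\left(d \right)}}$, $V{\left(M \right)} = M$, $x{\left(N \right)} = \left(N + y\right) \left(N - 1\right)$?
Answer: $- \frac{336}{5} \approx -67.2$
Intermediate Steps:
$y = 2$ ($y = \frac{6}{3} = 6 \cdot \frac{1}{3} = 2$)
$x{\left(N \right)} = \left(-1 + N\right) \left(2 + N\right)$ ($x{\left(N \right)} = \left(N + 2\right) \left(N - 1\right) = \left(2 + N\right) \left(-1 + N\right) = \left(-1 + N\right) \left(2 + N\right)$)
$Y{\left(d \right)} = \frac{12}{d}$ ($Y{\left(d \right)} = 6 \frac{2}{d} = \frac{12}{d}$)
$\left(-229 - -173\right) Y{\left(x{\left(-4 + 0 \right)} \right)} = \left(-229 - -173\right) \frac{12}{-2 + \left(-4 + 0\right) + \left(-4 + 0\right)^{2}} = \left(-229 + 173\right) \frac{12}{-2 - 4 + \left(-4\right)^{2}} = - 56 \frac{12}{-2 - 4 + 16} = - 56 \cdot \frac{12}{10} = - 56 \cdot 12 \cdot \frac{1}{10} = \left(-56\right) \frac{6}{5} = - \frac{336}{5}$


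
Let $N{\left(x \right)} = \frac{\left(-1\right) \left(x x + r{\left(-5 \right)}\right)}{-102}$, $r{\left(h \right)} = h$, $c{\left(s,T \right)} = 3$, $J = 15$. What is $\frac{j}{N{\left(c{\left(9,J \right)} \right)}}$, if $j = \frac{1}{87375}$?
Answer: $\frac{17}{58250} \approx 0.00029185$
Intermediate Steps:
$j = \frac{1}{87375} \approx 1.1445 \cdot 10^{-5}$
$N{\left(x \right)} = - \frac{5}{102} + \frac{x^{2}}{102}$ ($N{\left(x \right)} = \frac{\left(-1\right) \left(x x - 5\right)}{-102} = - (x^{2} - 5) \left(- \frac{1}{102}\right) = - (-5 + x^{2}) \left(- \frac{1}{102}\right) = \left(5 - x^{2}\right) \left(- \frac{1}{102}\right) = - \frac{5}{102} + \frac{x^{2}}{102}$)
$\frac{j}{N{\left(c{\left(9,J \right)} \right)}} = \frac{1}{87375 \left(- \frac{5}{102} + \frac{3^{2}}{102}\right)} = \frac{1}{87375 \left(- \frac{5}{102} + \frac{1}{102} \cdot 9\right)} = \frac{1}{87375 \left(- \frac{5}{102} + \frac{3}{34}\right)} = \frac{1}{87375 \cdot \frac{2}{51}} = \frac{1}{87375} \cdot \frac{51}{2} = \frac{17}{58250}$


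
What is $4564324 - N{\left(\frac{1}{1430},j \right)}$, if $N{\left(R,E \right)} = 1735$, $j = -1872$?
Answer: $4562589$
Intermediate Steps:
$4564324 - N{\left(\frac{1}{1430},j \right)} = 4564324 - 1735 = 4562589$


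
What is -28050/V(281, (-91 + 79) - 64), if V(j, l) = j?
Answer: -28050/281 ≈ -99.822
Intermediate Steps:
-28050/V(281, (-91 + 79) - 64) = -28050/281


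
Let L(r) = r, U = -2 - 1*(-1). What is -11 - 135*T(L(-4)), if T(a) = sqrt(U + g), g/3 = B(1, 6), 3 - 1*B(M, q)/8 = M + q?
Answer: -11 - 135*I*sqrt(97) ≈ -11.0 - 1329.6*I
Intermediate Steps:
B(M, q) = 24 - 8*M - 8*q (B(M, q) = 24 - 8*(M + q) = 24 + (-8*M - 8*q) = 24 - 8*M - 8*q)
g = -96 (g = 3*(24 - 8*1 - 8*6) = 3*(24 - 8 - 48) = 3*(-32) = -96)
U = -1 (U = -2 + 1 = -1)
T(a) = I*sqrt(97) (T(a) = sqrt(-1 - 96) = sqrt(-97) = I*sqrt(97))
-11 - 135*T(L(-4)) = -11 - 135*I*sqrt(97)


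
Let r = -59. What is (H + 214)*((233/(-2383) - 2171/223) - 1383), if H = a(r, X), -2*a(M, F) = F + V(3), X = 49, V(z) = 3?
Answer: -139150850612/531409 ≈ -2.6185e+5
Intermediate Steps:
a(M, F) = -3/2 - F/2 (a(M, F) = -(F + 3)/2 = -(3 + F)/2 = -3/2 - F/2)
H = -26 (H = -3/2 - 1/2*49 = -3/2 - 49/2 = -26)
(H + 214)*((233/(-2383) - 2171/223) - 1383) = (-26 + 214)*((233/(-2383) - 2171/223) - 1383) = 188*((233*(-1/2383) - 2171*1/223) - 1383) = 188*((-233/2383 - 2171/223) - 1383) = 188*(-5225452/531409 - 1383) = 188*(-740164099/531409) = -139150850612/531409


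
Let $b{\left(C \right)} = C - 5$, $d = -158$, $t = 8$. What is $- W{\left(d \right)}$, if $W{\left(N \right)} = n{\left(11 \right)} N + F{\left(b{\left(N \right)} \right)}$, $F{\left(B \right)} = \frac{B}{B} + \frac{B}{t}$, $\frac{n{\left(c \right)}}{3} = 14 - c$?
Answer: $\frac{11531}{8} \approx 1441.4$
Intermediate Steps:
$b{\left(C \right)} = -5 + C$
$n{\left(c \right)} = 42 - 3 c$ ($n{\left(c \right)} = 3 \left(14 - c\right) = 42 - 3 c$)
$F{\left(B \right)} = 1 + \frac{B}{8}$ ($F{\left(B \right)} = \frac{B}{B} + \frac{B}{8} = 1 + B \frac{1}{8} = 1 + \frac{B}{8}$)
$W{\left(N \right)} = \frac{3}{8} + \frac{73 N}{8}$ ($W{\left(N \right)} = \left(42 - 33\right) N + \left(1 + \frac{-5 + N}{8}\right) = \left(42 - 33\right) N + \left(1 + \left(- \frac{5}{8} + \frac{N}{8}\right)\right) = 9 N + \left(\frac{3}{8} + \frac{N}{8}\right) = \frac{3}{8} + \frac{73 N}{8}$)
$- W{\left(d \right)} = - (\frac{3}{8} + \frac{73}{8} \left(-158\right)) = - (\frac{3}{8} - \frac{5767}{4}) = \left(-1\right) \left(- \frac{11531}{8}\right) = \frac{11531}{8}$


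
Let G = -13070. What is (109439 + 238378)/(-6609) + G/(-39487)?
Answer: -4549290083/86989861 ≈ -52.297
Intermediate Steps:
(109439 + 238378)/(-6609) + G/(-39487) = (109439 + 238378)/(-6609) - 13070/(-39487) = 347817*(-1/6609) - 13070*(-1/39487) = -115939/2203 + 13070/39487 = -4549290083/86989861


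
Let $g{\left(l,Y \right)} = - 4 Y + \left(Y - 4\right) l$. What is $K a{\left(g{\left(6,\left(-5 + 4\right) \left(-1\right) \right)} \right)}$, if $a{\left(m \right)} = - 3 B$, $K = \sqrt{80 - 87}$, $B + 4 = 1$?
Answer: $9 i \sqrt{7} \approx 23.812 i$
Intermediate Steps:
$B = -3$ ($B = -4 + 1 = -3$)
$g{\left(l,Y \right)} = - 4 Y + l \left(-4 + Y\right)$ ($g{\left(l,Y \right)} = - 4 Y + \left(-4 + Y\right) l = - 4 Y + l \left(-4 + Y\right)$)
$K = i \sqrt{7}$ ($K = \sqrt{-7} = i \sqrt{7} \approx 2.6458 i$)
$a{\left(m \right)} = 9$ ($a{\left(m \right)} = \left(-3\right) \left(-3\right) = 9$)
$K a{\left(g{\left(6,\left(-5 + 4\right) \left(-1\right) \right)} \right)} = i \sqrt{7} \cdot 9 = 9 i \sqrt{7}$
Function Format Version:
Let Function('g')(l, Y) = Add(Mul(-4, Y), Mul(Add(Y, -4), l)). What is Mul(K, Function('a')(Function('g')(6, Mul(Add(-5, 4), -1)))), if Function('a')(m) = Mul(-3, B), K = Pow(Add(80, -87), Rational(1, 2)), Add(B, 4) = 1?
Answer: Mul(9, I, Pow(7, Rational(1, 2))) ≈ Mul(23.812, I)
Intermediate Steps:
B = -3 (B = Add(-4, 1) = -3)
Function('g')(l, Y) = Add(Mul(-4, Y), Mul(l, Add(-4, Y))) (Function('g')(l, Y) = Add(Mul(-4, Y), Mul(Add(-4, Y), l)) = Add(Mul(-4, Y), Mul(l, Add(-4, Y))))
K = Mul(I, Pow(7, Rational(1, 2))) (K = Pow(-7, Rational(1, 2)) = Mul(I, Pow(7, Rational(1, 2))) ≈ Mul(2.6458, I))
Function('a')(m) = 9 (Function('a')(m) = Mul(-3, -3) = 9)
Mul(K, Function('a')(Function('g')(6, Mul(Add(-5, 4), -1)))) = Mul(Mul(I, Pow(7, Rational(1, 2))), 9) = Mul(9, I, Pow(7, Rational(1, 2)))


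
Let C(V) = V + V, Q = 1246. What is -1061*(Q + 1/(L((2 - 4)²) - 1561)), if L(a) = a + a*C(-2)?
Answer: -2079514377/1573 ≈ -1.3220e+6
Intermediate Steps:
C(V) = 2*V
L(a) = -3*a (L(a) = a + a*(2*(-2)) = a + a*(-4) = a - 4*a = -3*a)
-1061*(Q + 1/(L((2 - 4)²) - 1561)) = -1061*(1246 + 1/(-3*(2 - 4)² - 1561)) = -1061*(1246 + 1/(-3*(-2)² - 1561)) = -1061*(1246 + 1/(-3*4 - 1561)) = -1061*(1246 + 1/(-12 - 1561)) = -1061*(1246 + 1/(-1573)) = -1061*(1246 - 1/1573) = -1061*1959957/1573 = -2079514377/1573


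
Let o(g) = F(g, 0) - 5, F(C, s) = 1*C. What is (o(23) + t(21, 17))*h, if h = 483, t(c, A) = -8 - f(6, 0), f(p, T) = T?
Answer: 4830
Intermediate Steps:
F(C, s) = C
t(c, A) = -8 (t(c, A) = -8 - 1*0 = -8 + 0 = -8)
o(g) = -5 + g (o(g) = g - 5 = -5 + g)
(o(23) + t(21, 17))*h = ((-5 + 23) - 8)*483 = (18 - 8)*483 = 10*483 = 4830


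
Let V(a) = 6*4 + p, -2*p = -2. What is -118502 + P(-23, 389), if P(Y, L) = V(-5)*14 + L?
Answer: -117763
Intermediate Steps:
p = 1 (p = -½*(-2) = 1)
V(a) = 25 (V(a) = 6*4 + 1 = 24 + 1 = 25)
P(Y, L) = 350 + L (P(Y, L) = 25*14 + L = 350 + L)
-118502 + P(-23, 389) = -118502 + (350 + 389) = -118502 + 739 = -117763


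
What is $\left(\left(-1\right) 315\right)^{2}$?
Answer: $99225$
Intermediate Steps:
$\left(\left(-1\right) 315\right)^{2} = \left(-315\right)^{2} = 99225$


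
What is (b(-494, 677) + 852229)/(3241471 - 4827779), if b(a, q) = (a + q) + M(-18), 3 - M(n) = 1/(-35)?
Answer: -14917263/27760390 ≈ -0.53736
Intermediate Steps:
M(n) = 106/35 (M(n) = 3 - 1/(-35) = 3 - 1*(-1/35) = 3 + 1/35 = 106/35)
b(a, q) = 106/35 + a + q (b(a, q) = (a + q) + 106/35 = 106/35 + a + q)
(b(-494, 677) + 852229)/(3241471 - 4827779) = ((106/35 - 494 + 677) + 852229)/(3241471 - 4827779) = (6511/35 + 852229)/(-1586308) = (29834526/35)*(-1/1586308) = -14917263/27760390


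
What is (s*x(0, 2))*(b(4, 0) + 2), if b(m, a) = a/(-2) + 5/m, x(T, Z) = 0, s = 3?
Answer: 0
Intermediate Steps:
b(m, a) = 5/m - a/2 (b(m, a) = a*(-½) + 5/m = -a/2 + 5/m = 5/m - a/2)
(s*x(0, 2))*(b(4, 0) + 2) = (3*0)*((5/4 - ½*0) + 2) = 0*((5*(¼) + 0) + 2) = 0*((5/4 + 0) + 2) = 0*(5/4 + 2) = 0*(13/4) = 0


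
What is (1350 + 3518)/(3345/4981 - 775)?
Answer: -12123754/1928465 ≈ -6.2867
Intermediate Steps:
(1350 + 3518)/(3345/4981 - 775) = 4868/(3345*(1/4981) - 775) = 4868/(3345/4981 - 775) = 4868/(-3856930/4981) = 4868*(-4981/3856930) = -12123754/1928465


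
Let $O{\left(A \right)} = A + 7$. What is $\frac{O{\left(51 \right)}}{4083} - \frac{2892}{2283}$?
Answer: $- \frac{3891874}{3107163} \approx -1.2525$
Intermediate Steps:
$O{\left(A \right)} = 7 + A$
$\frac{O{\left(51 \right)}}{4083} - \frac{2892}{2283} = \frac{7 + 51}{4083} - \frac{2892}{2283} = 58 \cdot \frac{1}{4083} - \frac{964}{761} = \frac{58}{4083} - \frac{964}{761} = - \frac{3891874}{3107163}$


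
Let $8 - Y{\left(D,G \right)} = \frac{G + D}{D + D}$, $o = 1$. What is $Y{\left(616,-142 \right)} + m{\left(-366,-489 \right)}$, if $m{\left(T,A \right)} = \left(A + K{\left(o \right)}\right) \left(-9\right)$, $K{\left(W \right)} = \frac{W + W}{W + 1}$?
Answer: $\frac{2710163}{616} \approx 4399.6$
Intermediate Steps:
$Y{\left(D,G \right)} = 8 - \frac{D + G}{2 D}$ ($Y{\left(D,G \right)} = 8 - \frac{G + D}{D + D} = 8 - \frac{D + G}{2 D}$)
$K{\left(W \right)} = \frac{2 W}{1 + W}$
$m{\left(T,A \right)} = -9 - 9 A$ ($m{\left(T,A \right)} = \left(A + 2 \cdot 1 \frac{1}{1 + 1}\right) \left(-9\right) = \left(A + 2 \cdot 1 \cdot \frac{1}{2}\right) \left(-9\right) = \left(A + 1\right) \left(-9\right) = \left(1 + A\right) \left(-9\right) = -9 - 9 A$)
$Y{\left(616,-142 \right)} + m{\left(-366,-489 \right)} = \frac{\left(-1\right) \left(-142\right) + 15 \cdot 616}{2 \cdot 616} - -4392 = \frac{1}{2} \cdot \frac{1}{616} \left(142 + 9240\right) + \left(-9 + 4401\right) = \frac{1}{2} \cdot \frac{1}{616} \cdot 9382 + 4392 = \frac{4691}{616} + 4392 = \frac{2710163}{616}$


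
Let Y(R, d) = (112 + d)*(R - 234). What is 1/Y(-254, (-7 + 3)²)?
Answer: -1/62464 ≈ -1.6009e-5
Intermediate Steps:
Y(R, d) = (-234 + R)*(112 + d) (Y(R, d) = (112 + d)*(-234 + R) = (-234 + R)*(112 + d))
1/Y(-254, (-7 + 3)²) = 1/(-26208 - 234*(-7 + 3)² + 112*(-254) - 254*(-7 + 3)²) = 1/(-26208 - 234*(-4)² - 28448 - 254*(-4)²) = 1/(-26208 - 234*16 - 28448 - 254*16) = 1/(-26208 - 3744 - 28448 - 4064) = 1/(-62464) = -1/62464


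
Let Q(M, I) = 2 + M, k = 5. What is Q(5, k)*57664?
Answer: 403648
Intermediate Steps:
Q(5, k)*57664 = (2 + 5)*57664 = 7*57664 = 403648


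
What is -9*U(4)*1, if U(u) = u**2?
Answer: -144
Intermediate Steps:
-9*U(4)*1 = -9*4**2*1 = -9*16*1 = -144*1 = -144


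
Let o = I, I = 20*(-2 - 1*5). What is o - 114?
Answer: -254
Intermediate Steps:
I = -140 (I = 20*(-2 - 5) = 20*(-7) = -140)
o = -140
o - 114 = -140 - 114 = -254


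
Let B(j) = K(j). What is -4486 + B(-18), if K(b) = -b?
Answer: -4468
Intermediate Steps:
B(j) = -j
-4486 + B(-18) = -4486 - 1*(-18) = -4486 + 18 = -4468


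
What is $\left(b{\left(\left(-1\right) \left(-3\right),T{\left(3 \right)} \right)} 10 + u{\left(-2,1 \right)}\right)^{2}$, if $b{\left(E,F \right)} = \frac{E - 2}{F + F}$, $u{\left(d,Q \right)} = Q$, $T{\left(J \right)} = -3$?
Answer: $\frac{4}{9} \approx 0.44444$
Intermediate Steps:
$b{\left(E,F \right)} = \frac{-2 + E}{2 F}$
$\left(b{\left(\left(-1\right) \left(-3\right),T{\left(3 \right)} \right)} 10 + u{\left(-2,1 \right)}\right)^{2} = \left(\frac{-2 - -3}{2 \left(-3\right)} 10 + 1\right)^{2} = \left(\frac{1}{2} \left(- \frac{1}{3}\right) \left(-2 + 3\right) 10 + 1\right)^{2} = \left(\frac{1}{2} \left(- \frac{1}{3}\right) 1 \cdot 10 + 1\right)^{2} = \left(\left(- \frac{1}{6}\right) 10 + 1\right)^{2} = \left(- \frac{5}{3} + 1\right)^{2} = \left(- \frac{2}{3}\right)^{2} = \frac{4}{9}$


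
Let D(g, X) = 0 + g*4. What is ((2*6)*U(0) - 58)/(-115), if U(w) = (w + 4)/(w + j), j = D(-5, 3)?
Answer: 302/575 ≈ 0.52522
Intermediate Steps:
D(g, X) = 4*g (D(g, X) = 0 + 4*g = 4*g)
j = -20 (j = 4*(-5) = -20)
U(w) = (4 + w)/(-20 + w) (U(w) = (w + 4)/(w - 20) = (4 + w)/(-20 + w))
((2*6)*U(0) - 58)/(-115) = ((2*6)*((4 + 0)/(-20 + 0)) - 58)/(-115) = -(12*(4/(-20)) - 58)/115 = -(12*(-1/20*4) - 58)/115 = -(12*(-1/5) - 58)/115 = -(-12/5 - 58)/115 = -1/115*(-302/5) = 302/575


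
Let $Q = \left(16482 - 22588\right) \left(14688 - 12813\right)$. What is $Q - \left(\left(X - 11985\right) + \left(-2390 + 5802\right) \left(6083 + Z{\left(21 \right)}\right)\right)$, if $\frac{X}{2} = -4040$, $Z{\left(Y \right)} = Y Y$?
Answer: $-33688573$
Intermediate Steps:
$Z{\left(Y \right)} = Y^{2}$
$X = -8080$ ($X = 2 \left(-4040\right) = -8080$)
$Q = -11448750$ ($Q = \left(-6106\right) 1875 = -11448750$)
$Q - \left(\left(X - 11985\right) + \left(-2390 + 5802\right) \left(6083 + Z{\left(21 \right)}\right)\right) = -11448750 - \left(\left(-8080 - 11985\right) + \left(-2390 + 5802\right) \left(6083 + 21^{2}\right)\right) = -11448750 - \left(-20065 + 3412 \left(6083 + 441\right)\right) = -11448750 - \left(-20065 + 3412 \cdot 6524\right) = -11448750 - \left(-20065 + 22259888\right) = -11448750 - 22239823 = -33688573$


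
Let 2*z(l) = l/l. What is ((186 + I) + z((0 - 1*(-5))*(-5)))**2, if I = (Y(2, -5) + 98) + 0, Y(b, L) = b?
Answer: 328329/4 ≈ 82082.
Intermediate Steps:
z(l) = 1/2 (z(l) = (l/l)/2 = (1/2)*1 = 1/2)
I = 100 (I = (2 + 98) + 0 = 100 + 0 = 100)
((186 + I) + z((0 - 1*(-5))*(-5)))**2 = ((186 + 100) + 1/2)**2 = (286 + 1/2)**2 = (573/2)**2 = 328329/4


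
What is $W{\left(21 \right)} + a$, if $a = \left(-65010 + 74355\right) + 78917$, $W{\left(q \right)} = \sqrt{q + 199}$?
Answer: $88262 + 2 \sqrt{55} \approx 88277.0$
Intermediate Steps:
$W{\left(q \right)} = \sqrt{199 + q}$
$a = 88262$ ($a = 9345 + 78917 = 88262$)
$W{\left(21 \right)} + a = \sqrt{199 + 21} + 88262 = \sqrt{220} + 88262 = 2 \sqrt{55} + 88262 = 88262 + 2 \sqrt{55}$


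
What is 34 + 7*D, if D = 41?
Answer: 321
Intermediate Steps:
34 + 7*D = 34 + 7*41 = 34 + 287 = 321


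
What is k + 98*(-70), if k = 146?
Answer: -6714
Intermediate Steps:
k + 98*(-70) = 146 + 98*(-70) = 146 - 6860 = -6714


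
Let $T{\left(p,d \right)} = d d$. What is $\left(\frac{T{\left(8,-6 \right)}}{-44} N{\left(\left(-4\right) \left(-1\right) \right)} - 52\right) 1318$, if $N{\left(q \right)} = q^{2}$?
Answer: $- \frac{943688}{11} \approx -85790.0$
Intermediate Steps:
$T{\left(p,d \right)} = d^{2}$
$\left(\frac{T{\left(8,-6 \right)}}{-44} N{\left(\left(-4\right) \left(-1\right) \right)} - 52\right) 1318 = \left(\frac{\left(-6\right)^{2}}{-44} \left(\left(-4\right) \left(-1\right)\right)^{2} - 52\right) 1318 = \left(36 \left(- \frac{1}{44}\right) 4^{2} - 52\right) 1318 = \left(\left(- \frac{9}{11}\right) 16 - 52\right) 1318 = \left(- \frac{144}{11} - 52\right) 1318 = \left(- \frac{716}{11}\right) 1318 = - \frac{943688}{11}$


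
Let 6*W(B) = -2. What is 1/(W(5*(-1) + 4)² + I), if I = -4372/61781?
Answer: 556029/22433 ≈ 24.786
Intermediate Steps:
W(B) = -⅓ (W(B) = (⅙)*(-2) = -⅓)
I = -4372/61781 (I = -4372*1/61781 = -4372/61781 ≈ -0.070766)
1/(W(5*(-1) + 4)² + I) = 1/((-⅓)² - 4372/61781) = 1/(⅑ - 4372/61781) = 1/(22433/556029) = 556029/22433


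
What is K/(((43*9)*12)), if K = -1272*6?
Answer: -212/129 ≈ -1.6434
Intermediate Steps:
K = -7632
K/(((43*9)*12)) = -7632/((43*9)*12) = -7632/(387*12) = -7632/4644 = -7632*1/4644 = -212/129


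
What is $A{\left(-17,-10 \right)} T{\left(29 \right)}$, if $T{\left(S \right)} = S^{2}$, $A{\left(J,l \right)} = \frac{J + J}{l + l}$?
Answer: $\frac{14297}{10} \approx 1429.7$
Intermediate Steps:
$A{\left(J,l \right)} = \frac{J}{l}$ ($A{\left(J,l \right)} = \frac{2 J}{2 l} = 2 J \frac{1}{2 l} = \frac{J}{l}$)
$A{\left(-17,-10 \right)} T{\left(29 \right)} = - \frac{17}{-10} \cdot 29^{2} = \left(-17\right) \left(- \frac{1}{10}\right) 841 = \frac{17}{10} \cdot 841 = \frac{14297}{10}$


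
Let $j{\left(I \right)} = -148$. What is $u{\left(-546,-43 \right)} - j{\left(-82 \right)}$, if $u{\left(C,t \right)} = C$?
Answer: $-398$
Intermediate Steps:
$u{\left(-546,-43 \right)} - j{\left(-82 \right)} = -546 - -148 = -546 + 148 = -398$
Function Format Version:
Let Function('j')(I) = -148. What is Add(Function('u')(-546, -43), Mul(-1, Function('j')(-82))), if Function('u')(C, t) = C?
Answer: -398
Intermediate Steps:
Add(Function('u')(-546, -43), Mul(-1, Function('j')(-82))) = Add(-546, Mul(-1, -148)) = Add(-546, 148) = -398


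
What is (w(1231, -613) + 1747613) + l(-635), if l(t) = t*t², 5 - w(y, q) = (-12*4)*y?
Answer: -254241169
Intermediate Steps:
w(y, q) = 5 + 48*y (w(y, q) = 5 - (-12*4)*y = 5 - (-48)*y = 5 + 48*y)
l(t) = t³
(w(1231, -613) + 1747613) + l(-635) = ((5 + 48*1231) + 1747613) + (-635)³ = ((5 + 59088) + 1747613) - 256047875 = (59093 + 1747613) - 256047875 = 1806706 - 256047875 = -254241169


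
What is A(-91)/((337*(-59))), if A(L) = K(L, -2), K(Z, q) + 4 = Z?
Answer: 95/19883 ≈ 0.0047780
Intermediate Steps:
K(Z, q) = -4 + Z
A(L) = -4 + L
A(-91)/((337*(-59))) = (-4 - 91)/((337*(-59))) = -95/(-19883) = -95*(-1/19883) = 95/19883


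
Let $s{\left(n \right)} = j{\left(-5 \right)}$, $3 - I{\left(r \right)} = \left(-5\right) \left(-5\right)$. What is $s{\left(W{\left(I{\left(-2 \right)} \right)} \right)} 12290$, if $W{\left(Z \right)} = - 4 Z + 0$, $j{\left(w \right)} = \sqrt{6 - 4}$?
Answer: $12290 \sqrt{2} \approx 17381.0$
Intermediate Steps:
$j{\left(w \right)} = \sqrt{2}$
$I{\left(r \right)} = -22$ ($I{\left(r \right)} = 3 - \left(-5\right) \left(-5\right) = 3 - 25 = -22$)
$W{\left(Z \right)} = - 4 Z$
$s{\left(n \right)} = \sqrt{2}$
$s{\left(W{\left(I{\left(-2 \right)} \right)} \right)} 12290 = \sqrt{2} \cdot 12290 = 12290 \sqrt{2}$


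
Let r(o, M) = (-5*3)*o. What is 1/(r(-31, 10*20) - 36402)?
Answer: -1/35937 ≈ -2.7826e-5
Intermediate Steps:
r(o, M) = -15*o
1/(r(-31, 10*20) - 36402) = 1/(-15*(-31) - 36402) = 1/(465 - 36402) = 1/(-35937) = -1/35937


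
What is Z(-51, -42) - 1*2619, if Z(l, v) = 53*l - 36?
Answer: -5358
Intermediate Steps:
Z(l, v) = -36 + 53*l
Z(-51, -42) - 1*2619 = (-36 + 53*(-51)) - 1*2619 = (-36 - 2703) - 2619 = -2739 - 2619 = -5358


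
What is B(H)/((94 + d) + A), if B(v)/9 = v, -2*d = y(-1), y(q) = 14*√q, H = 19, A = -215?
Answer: -20691/14690 + 1197*I/14690 ≈ -1.4085 + 0.081484*I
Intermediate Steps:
d = -7*I (d = -7*√(-1) = -7*I ≈ -7.0*I)
B(v) = 9*v
B(H)/((94 + d) + A) = (9*19)/((94 - 7*I) - 215) = 171/(-121 - 7*I) = 171*((-121 + 7*I)/14690) = 171*(-121 + 7*I)/14690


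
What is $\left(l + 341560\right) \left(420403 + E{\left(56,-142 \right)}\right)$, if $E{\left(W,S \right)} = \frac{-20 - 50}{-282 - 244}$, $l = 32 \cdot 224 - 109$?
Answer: $\frac{38545416720856}{263} \approx 1.4656 \cdot 10^{11}$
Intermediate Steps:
$l = 7059$ ($l = 7168 - 109 = 7059$)
$E{\left(W,S \right)} = \frac{35}{263}$ ($E{\left(W,S \right)} = - \frac{70}{-526} = \left(-70\right) \left(- \frac{1}{526}\right) = \frac{35}{263}$)
$\left(l + 341560\right) \left(420403 + E{\left(56,-142 \right)}\right) = \left(7059 + 341560\right) \left(420403 + \frac{35}{263}\right) = 348619 \cdot \frac{110566024}{263} = \frac{38545416720856}{263}$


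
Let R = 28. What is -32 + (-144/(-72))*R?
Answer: 24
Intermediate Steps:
-32 + (-144/(-72))*R = -32 - 144/(-72)*28 = -32 - 144*(-1/72)*28 = -32 + 2*28 = -32 + 56 = 24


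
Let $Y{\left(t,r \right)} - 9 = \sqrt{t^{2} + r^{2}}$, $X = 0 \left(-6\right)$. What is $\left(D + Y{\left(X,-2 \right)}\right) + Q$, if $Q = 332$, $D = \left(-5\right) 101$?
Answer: $-162$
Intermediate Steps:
$X = 0$
$Y{\left(t,r \right)} = 9 + \sqrt{r^{2} + t^{2}}$ ($Y{\left(t,r \right)} = 9 + \sqrt{t^{2} + r^{2}} = 9 + \sqrt{r^{2} + t^{2}}$)
$D = -505$
$\left(D + Y{\left(X,-2 \right)}\right) + Q = \left(-505 + \left(9 + \sqrt{\left(-2\right)^{2} + 0^{2}}\right)\right) + 332 = \left(-505 + \left(9 + \sqrt{4 + 0}\right)\right) + 332 = \left(-505 + \left(9 + \sqrt{4}\right)\right) + 332 = \left(-505 + \left(9 + 2\right)\right) + 332 = \left(-505 + 11\right) + 332 = -494 + 332 = -162$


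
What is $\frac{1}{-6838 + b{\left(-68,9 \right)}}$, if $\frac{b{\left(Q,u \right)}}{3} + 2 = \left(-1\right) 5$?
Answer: $- \frac{1}{6859} \approx -0.00014579$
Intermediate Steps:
$b{\left(Q,u \right)} = -21$ ($b{\left(Q,u \right)} = -6 + 3 \left(\left(-1\right) 5\right) = -6 + 3 \left(-5\right) = -6 - 15 = -21$)
$\frac{1}{-6838 + b{\left(-68,9 \right)}} = \frac{1}{-6838 - 21} = \frac{1}{-6859} = - \frac{1}{6859}$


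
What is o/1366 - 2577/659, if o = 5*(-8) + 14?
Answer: -1768658/450097 ≈ -3.9295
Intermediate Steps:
o = -26 (o = -40 + 14 = -26)
o/1366 - 2577/659 = -26/1366 - 2577/659 = -26*1/1366 - 2577*1/659 = -13/683 - 2577/659 = -1768658/450097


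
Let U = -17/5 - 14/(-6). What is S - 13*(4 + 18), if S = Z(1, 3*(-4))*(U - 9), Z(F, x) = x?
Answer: -826/5 ≈ -165.20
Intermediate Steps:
U = -16/15 (U = -17*⅕ - 14*(-⅙) = -17/5 + 7/3 = -16/15 ≈ -1.0667)
S = 604/5 (S = (3*(-4))*(-16/15 - 9) = -12*(-151/15) = 604/5 ≈ 120.80)
S - 13*(4 + 18) = 604/5 - 13*(4 + 18) = 604/5 - 13*22 = 604/5 - 1*286 = 604/5 - 286 = -826/5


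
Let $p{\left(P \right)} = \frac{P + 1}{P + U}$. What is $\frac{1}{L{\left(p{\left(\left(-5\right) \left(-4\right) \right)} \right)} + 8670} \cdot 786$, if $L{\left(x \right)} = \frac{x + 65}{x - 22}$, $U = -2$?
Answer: $\frac{98250}{1083353} \approx 0.090691$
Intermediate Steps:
$p{\left(P \right)} = \frac{1 + P}{-2 + P}$ ($p{\left(P \right)} = \frac{P + 1}{P - 2} = \frac{1 + P}{-2 + P}$)
$L{\left(x \right)} = \frac{65 + x}{-22 + x}$
$\frac{1}{L{\left(p{\left(\left(-5\right) \left(-4\right) \right)} \right)} + 8670} \cdot 786 = \frac{1}{\frac{65 + \frac{1 - -20}{-2 - -20}}{-22 + \frac{1 - -20}{-2 - -20}} + 8670} \cdot 786 = \frac{1}{\frac{65 + \frac{1 + 20}{-2 + 20}}{-22 + \frac{1 + 20}{-2 + 20}} + 8670} \cdot 786 = \frac{1}{\frac{65 + \frac{1}{18} \cdot 21}{-22 + \frac{1}{18} \cdot 21} + 8670} \cdot 786 = \frac{1}{\frac{65 + \frac{7}{6}}{-22 + \frac{7}{6}} + 8670} \cdot 786 = \frac{1}{\frac{1}{- \frac{125}{6}} \cdot \frac{397}{6} + 8670} \cdot 786 = \frac{1}{\left(- \frac{6}{125}\right) \frac{397}{6} + 8670} \cdot 786 = \frac{1}{- \frac{397}{125} + 8670} \cdot 786 = \frac{1}{\frac{1083353}{125}} \cdot 786 = \frac{125}{1083353} \cdot 786 = \frac{98250}{1083353}$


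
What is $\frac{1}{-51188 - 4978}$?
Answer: $- \frac{1}{56166} \approx -1.7804 \cdot 10^{-5}$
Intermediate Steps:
$\frac{1}{-51188 - 4978} = \frac{1}{-56166} = - \frac{1}{56166}$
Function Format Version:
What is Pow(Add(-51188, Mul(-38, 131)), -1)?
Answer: Rational(-1, 56166) ≈ -1.7804e-5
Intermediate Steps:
Pow(Add(-51188, Mul(-38, 131)), -1) = Pow(Add(-51188, -4978), -1) = Pow(-56166, -1) = Rational(-1, 56166)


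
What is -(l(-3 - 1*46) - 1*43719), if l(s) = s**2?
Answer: 41318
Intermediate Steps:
-(l(-3 - 1*46) - 1*43719) = -((-3 - 1*46)**2 - 1*43719) = -((-3 - 46)**2 - 43719) = -((-49)**2 - 43719) = -(2401 - 43719) = -1*(-41318) = 41318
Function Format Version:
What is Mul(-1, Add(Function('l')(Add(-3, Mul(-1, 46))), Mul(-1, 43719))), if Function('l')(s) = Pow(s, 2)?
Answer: 41318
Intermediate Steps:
Mul(-1, Add(Function('l')(Add(-3, Mul(-1, 46))), Mul(-1, 43719))) = Mul(-1, Add(Pow(Add(-3, Mul(-1, 46)), 2), Mul(-1, 43719))) = Mul(-1, Add(Pow(Add(-3, -46), 2), -43719)) = Mul(-1, Add(Pow(-49, 2), -43719)) = Mul(-1, Add(2401, -43719)) = Mul(-1, -41318) = 41318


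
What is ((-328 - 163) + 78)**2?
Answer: 170569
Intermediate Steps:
((-328 - 163) + 78)**2 = (-491 + 78)**2 = (-413)**2 = 170569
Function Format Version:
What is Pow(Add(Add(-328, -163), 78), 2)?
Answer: 170569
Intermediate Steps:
Pow(Add(Add(-328, -163), 78), 2) = Pow(Add(-491, 78), 2) = Pow(-413, 2) = 170569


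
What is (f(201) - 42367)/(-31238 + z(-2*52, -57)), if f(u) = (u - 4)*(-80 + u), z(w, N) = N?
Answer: 3706/6259 ≈ 0.59211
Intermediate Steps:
f(u) = (-80 + u)*(-4 + u) (f(u) = (-4 + u)*(-80 + u) = (-80 + u)*(-4 + u))
(f(201) - 42367)/(-31238 + z(-2*52, -57)) = ((320 + 201² - 84*201) - 42367)/(-31238 - 57) = ((320 + 40401 - 16884) - 42367)/(-31295) = (23837 - 42367)*(-1/31295) = -18530*(-1/31295) = 3706/6259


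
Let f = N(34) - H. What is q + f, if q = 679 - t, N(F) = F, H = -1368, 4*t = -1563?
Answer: 9887/4 ≈ 2471.8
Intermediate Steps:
t = -1563/4 (t = (1/4)*(-1563) = -1563/4 ≈ -390.75)
q = 4279/4 (q = 679 - 1*(-1563/4) = 679 + 1563/4 = 4279/4 ≈ 1069.8)
f = 1402 (f = 34 - 1*(-1368) = 34 + 1368 = 1402)
q + f = 4279/4 + 1402 = 9887/4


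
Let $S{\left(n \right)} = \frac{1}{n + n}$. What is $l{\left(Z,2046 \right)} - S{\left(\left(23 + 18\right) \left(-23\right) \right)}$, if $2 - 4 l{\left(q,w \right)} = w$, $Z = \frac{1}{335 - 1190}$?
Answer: $- \frac{963745}{1886} \approx -511.0$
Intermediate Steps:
$Z = - \frac{1}{855}$ ($Z = \frac{1}{-855} = - \frac{1}{855} \approx -0.0011696$)
$l{\left(q,w \right)} = \frac{1}{2} - \frac{w}{4}$
$S{\left(n \right)} = \frac{1}{2 n}$
$l{\left(Z,2046 \right)} - S{\left(\left(23 + 18\right) \left(-23\right) \right)} = \left(\frac{1}{2} - \frac{1023}{2}\right) - \frac{1}{2 \left(23 + 18\right) \left(-23\right)} = \left(\frac{1}{2} - \frac{1023}{2}\right) - \frac{1}{2 \cdot 41 \left(-23\right)} = -511 - \frac{1}{2 \left(-943\right)} = -511 - \frac{1}{2} \left(- \frac{1}{943}\right) = -511 - - \frac{1}{1886} = -511 + \frac{1}{1886} = - \frac{963745}{1886}$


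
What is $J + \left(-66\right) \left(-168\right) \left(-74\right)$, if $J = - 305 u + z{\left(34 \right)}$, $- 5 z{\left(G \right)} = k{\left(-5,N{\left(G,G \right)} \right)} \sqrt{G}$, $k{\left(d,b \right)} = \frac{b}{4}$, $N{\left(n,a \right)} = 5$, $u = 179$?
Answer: $-875107 - \frac{\sqrt{34}}{4} \approx -8.7511 \cdot 10^{5}$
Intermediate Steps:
$k{\left(d,b \right)} = \frac{b}{4}$ ($k{\left(d,b \right)} = b \frac{1}{4} = \frac{b}{4}$)
$z{\left(G \right)} = - \frac{\sqrt{G}}{4}$ ($z{\left(G \right)} = - \frac{\frac{1}{4} \cdot 5 \sqrt{G}}{5} = - \frac{\frac{5}{4} \sqrt{G}}{5} = - \frac{\sqrt{G}}{4}$)
$J = -54595 - \frac{\sqrt{34}}{4}$ ($J = \left(-305\right) 179 - \frac{\sqrt{34}}{4} = -54595 - \frac{\sqrt{34}}{4} \approx -54596.0$)
$J + \left(-66\right) \left(-168\right) \left(-74\right) = \left(-54595 - \frac{\sqrt{34}}{4}\right) + \left(-66\right) \left(-168\right) \left(-74\right) = \left(-54595 - \frac{\sqrt{34}}{4}\right) + 11088 \left(-74\right) = \left(-54595 - \frac{\sqrt{34}}{4}\right) - 820512 = -875107 - \frac{\sqrt{34}}{4}$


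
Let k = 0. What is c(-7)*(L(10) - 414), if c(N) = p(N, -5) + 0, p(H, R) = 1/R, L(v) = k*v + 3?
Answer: 411/5 ≈ 82.200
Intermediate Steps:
L(v) = 3 (L(v) = 0*v + 3 = 0 + 3 = 3)
c(N) = -1/5 (c(N) = 1/(-5) + 0 = -1/5 + 0 = -1/5)
c(-7)*(L(10) - 414) = -(3 - 414)/5 = -1/5*(-411) = 411/5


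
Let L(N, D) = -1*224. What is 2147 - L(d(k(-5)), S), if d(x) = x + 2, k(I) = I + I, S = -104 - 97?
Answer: 2371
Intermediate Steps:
S = -201
k(I) = 2*I
d(x) = 2 + x
L(N, D) = -224
2147 - L(d(k(-5)), S) = 2147 - 1*(-224) = 2147 + 224 = 2371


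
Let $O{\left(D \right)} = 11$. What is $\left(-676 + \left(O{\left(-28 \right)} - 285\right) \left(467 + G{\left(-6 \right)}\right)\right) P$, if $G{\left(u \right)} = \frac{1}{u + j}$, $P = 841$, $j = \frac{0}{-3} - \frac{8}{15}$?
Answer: $- \frac{5299150251}{49} \approx -1.0815 \cdot 10^{8}$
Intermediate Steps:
$j = - \frac{8}{15}$ ($j = 0 \left(- \frac{1}{3}\right) - \frac{8}{15} = 0 - \frac{8}{15} = - \frac{8}{15} \approx -0.53333$)
$G{\left(u \right)} = \frac{1}{- \frac{8}{15} + u}$ ($G{\left(u \right)} = \frac{1}{u - \frac{8}{15}} = \frac{1}{- \frac{8}{15} + u}$)
$\left(-676 + \left(O{\left(-28 \right)} - 285\right) \left(467 + G{\left(-6 \right)}\right)\right) P = \left(-676 + \left(11 - 285\right) \left(467 + \frac{15}{-8 + 15 \left(-6\right)}\right)\right) 841 = \left(-676 - 274 \left(467 + \frac{15}{-8 - 90}\right)\right) 841 = \left(-676 - 274 \left(467 + \frac{15}{-98}\right)\right) 841 = \left(-676 - 274 \left(467 + 15 \left(- \frac{1}{98}\right)\right)\right) 841 = \left(-676 - 274 \left(467 - \frac{15}{98}\right)\right) 841 = \left(-676 - \frac{6267887}{49}\right) 841 = \left(- \frac{6301011}{49}\right) 841 = - \frac{5299150251}{49}$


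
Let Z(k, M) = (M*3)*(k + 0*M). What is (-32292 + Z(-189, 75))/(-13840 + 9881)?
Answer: 74817/3959 ≈ 18.898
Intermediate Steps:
Z(k, M) = 3*M*k (Z(k, M) = (3*M)*(k + 0) = (3*M)*k = 3*M*k)
(-32292 + Z(-189, 75))/(-13840 + 9881) = (-32292 + 3*75*(-189))/(-13840 + 9881) = (-32292 - 42525)/(-3959) = -74817*(-1/3959) = 74817/3959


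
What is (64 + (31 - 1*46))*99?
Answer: 4851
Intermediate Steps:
(64 + (31 - 1*46))*99 = (64 + (31 - 46))*99 = (64 - 15)*99 = 49*99 = 4851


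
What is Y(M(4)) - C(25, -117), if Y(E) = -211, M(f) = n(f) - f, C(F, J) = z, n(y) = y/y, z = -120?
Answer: -91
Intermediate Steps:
n(y) = 1
C(F, J) = -120
M(f) = 1 - f
Y(M(4)) - C(25, -117) = -211 - 1*(-120) = -211 + 120 = -91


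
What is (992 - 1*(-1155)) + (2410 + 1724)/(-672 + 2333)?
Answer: 3570301/1661 ≈ 2149.5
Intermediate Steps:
(992 - 1*(-1155)) + (2410 + 1724)/(-672 + 2333) = (992 + 1155) + 4134/1661 = 2147 + 4134*(1/1661) = 2147 + 4134/1661 = 3570301/1661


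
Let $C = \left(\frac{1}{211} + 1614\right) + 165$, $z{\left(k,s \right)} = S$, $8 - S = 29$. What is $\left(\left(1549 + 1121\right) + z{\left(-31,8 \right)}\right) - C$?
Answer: $\frac{183569}{211} \approx 870.0$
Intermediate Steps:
$S = -21$ ($S = 8 - 29 = -21$)
$z{\left(k,s \right)} = -21$
$C = \frac{375370}{211}$ ($C = \left(\frac{1}{211} + 1614\right) + 165 = \frac{340555}{211} + 165 = \frac{375370}{211} \approx 1779.0$)
$\left(\left(1549 + 1121\right) + z{\left(-31,8 \right)}\right) - C = \left(\left(1549 + 1121\right) - 21\right) - \frac{375370}{211} = \left(2670 - 21\right) - \frac{375370}{211} = 2649 - \frac{375370}{211} = \frac{183569}{211}$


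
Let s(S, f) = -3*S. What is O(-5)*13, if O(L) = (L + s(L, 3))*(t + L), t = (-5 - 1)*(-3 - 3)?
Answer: 4030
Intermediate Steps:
t = 36 (t = -6*(-6) = 36)
O(L) = -2*L*(36 + L) (O(L) = (L - 3*L)*(36 + L) = (-2*L)*(36 + L) = -2*L*(36 + L))
O(-5)*13 = (2*(-5)*(-36 - 1*(-5)))*13 = (2*(-5)*(-36 + 5))*13 = (2*(-5)*(-31))*13 = 310*13 = 4030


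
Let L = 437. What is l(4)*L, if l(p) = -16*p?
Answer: -27968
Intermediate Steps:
l(4)*L = -16*4*437 = -64*437 = -27968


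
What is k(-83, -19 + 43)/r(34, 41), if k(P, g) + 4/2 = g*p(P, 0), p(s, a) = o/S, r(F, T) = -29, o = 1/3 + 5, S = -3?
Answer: 134/87 ≈ 1.5402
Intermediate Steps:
o = 16/3 (o = 1/3 + 5 = 16/3 ≈ 5.3333)
p(s, a) = -16/9 (p(s, a) = (16/3)/(-3) = (16/3)*(-1/3) = -16/9)
k(P, g) = -2 - 16*g/9 (k(P, g) = -2 + g*(-16/9) = -2 - 16*g/9)
k(-83, -19 + 43)/r(34, 41) = (-2 - 16*(-19 + 43)/9)/(-29) = (-2 - 16/9*24)*(-1/29) = (-2 - 128/3)*(-1/29) = -134/3*(-1/29) = 134/87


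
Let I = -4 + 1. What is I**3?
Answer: -27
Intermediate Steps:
I = -3
I**3 = (-3)**3 = -27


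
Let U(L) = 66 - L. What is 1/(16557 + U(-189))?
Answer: 1/16812 ≈ 5.9481e-5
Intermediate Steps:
1/(16557 + U(-189)) = 1/(16557 + (66 - 1*(-189))) = 1/(16557 + (66 + 189)) = 1/(16557 + 255) = 1/16812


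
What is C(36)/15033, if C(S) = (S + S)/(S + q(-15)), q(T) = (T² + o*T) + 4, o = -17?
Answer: 3/325715 ≈ 9.2105e-6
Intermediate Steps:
q(T) = 4 + T² - 17*T (q(T) = (T² - 17*T) + 4 = 4 + T² - 17*T)
C(S) = 2*S/(484 + S) (C(S) = (S + S)/(S + (4 + (-15)² - 17*(-15))) = (2*S)/(S + (4 + 225 + 255)) = (2*S)/(S + 484) = (2*S)/(484 + S) = 2*S/(484 + S))
C(36)/15033 = (2*36/(484 + 36))/15033 = (2*36/520)*(1/15033) = (2*36*(1/520))*(1/15033) = (9/65)*(1/15033) = 3/325715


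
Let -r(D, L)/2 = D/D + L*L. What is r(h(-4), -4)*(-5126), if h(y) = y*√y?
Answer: 174284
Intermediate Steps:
h(y) = y^(3/2)
r(D, L) = -2 - 2*L² (r(D, L) = -2*(D/D + L*L) = -2*(1 + L²) = -2 - 2*L²)
r(h(-4), -4)*(-5126) = (-2 - 2*(-4)²)*(-5126) = (-2 - 2*16)*(-5126) = (-2 - 32)*(-5126) = -34*(-5126) = 174284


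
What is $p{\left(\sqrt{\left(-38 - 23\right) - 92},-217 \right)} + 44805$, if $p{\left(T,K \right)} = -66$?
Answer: $44739$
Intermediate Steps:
$p{\left(\sqrt{\left(-38 - 23\right) - 92},-217 \right)} + 44805 = -66 + 44805 = 44739$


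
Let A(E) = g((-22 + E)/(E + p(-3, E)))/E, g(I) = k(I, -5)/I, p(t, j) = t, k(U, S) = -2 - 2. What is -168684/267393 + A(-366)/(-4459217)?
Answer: -423881799856871/671925171861874 ≈ -0.63085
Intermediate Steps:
k(U, S) = -4
g(I) = -4/I
A(E) = -4*(-3 + E)/(E*(-22 + E)) (A(E) = (-4*(E - 3)/(-22 + E))/E = (-4*(-3 + E)/(-22 + E))/E = -4*(-3 + E)/(E*(-22 + E)))
-168684/267393 + A(-366)/(-4459217) = -168684/267393 + (4*(3 - 1*(-366))/(-366*(-22 - 366)))/(-4459217) = -168684*1/267393 + (4*(-1/366)*(3 + 366)/(-388))*(-1/4459217) = -56228/89131 + (4*(-1/366)*(-1/388)*369)*(-1/4459217) = -56228/89131 + (123/11834)*(-1/4459217) = -56228/89131 - 123/52770373978 = -423881799856871/671925171861874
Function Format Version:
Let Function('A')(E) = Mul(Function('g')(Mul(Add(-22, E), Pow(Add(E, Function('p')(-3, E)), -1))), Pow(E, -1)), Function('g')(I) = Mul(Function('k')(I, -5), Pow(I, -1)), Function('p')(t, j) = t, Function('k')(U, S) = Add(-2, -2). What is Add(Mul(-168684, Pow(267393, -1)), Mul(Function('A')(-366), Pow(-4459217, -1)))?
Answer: Rational(-423881799856871, 671925171861874) ≈ -0.63085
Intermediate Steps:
Function('k')(U, S) = -4
Function('g')(I) = Mul(-4, Pow(I, -1))
Function('A')(E) = Mul(-4, Pow(E, -1), Pow(Add(-22, E), -1), Add(-3, E)) (Function('A')(E) = Mul(Mul(-4, Pow(Mul(Add(-22, E), Pow(Add(E, -3), -1)), -1)), Pow(E, -1)) = Mul(Mul(-4, Pow(Mul(Add(-22, E), Pow(Add(-3, E), -1)), -1)), Pow(E, -1)) = Mul(Mul(-4, Pow(Mul(Pow(Add(-3, E), -1), Add(-22, E)), -1)), Pow(E, -1)) = Mul(Mul(-4, Mul(Pow(Add(-22, E), -1), Add(-3, E))), Pow(E, -1)) = Mul(Mul(-4, Pow(Add(-22, E), -1), Add(-3, E)), Pow(E, -1)) = Mul(-4, Pow(E, -1), Pow(Add(-22, E), -1), Add(-3, E)))
Add(Mul(-168684, Pow(267393, -1)), Mul(Function('A')(-366), Pow(-4459217, -1))) = Add(Mul(-168684, Pow(267393, -1)), Mul(Mul(4, Pow(-366, -1), Pow(Add(-22, -366), -1), Add(3, Mul(-1, -366))), Pow(-4459217, -1))) = Add(Mul(-168684, Rational(1, 267393)), Mul(Mul(4, Rational(-1, 366), Pow(-388, -1), Add(3, 366)), Rational(-1, 4459217))) = Add(Rational(-56228, 89131), Mul(Mul(4, Rational(-1, 366), Rational(-1, 388), 369), Rational(-1, 4459217))) = Add(Rational(-56228, 89131), Mul(Rational(123, 11834), Rational(-1, 4459217))) = Add(Rational(-56228, 89131), Rational(-123, 52770373978)) = Rational(-423881799856871, 671925171861874)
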